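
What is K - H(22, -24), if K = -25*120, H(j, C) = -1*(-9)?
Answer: -3009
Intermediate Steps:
H(j, C) = 9
K = -3000
K - H(22, -24) = -3000 - 1*9 = -3000 - 9 = -3009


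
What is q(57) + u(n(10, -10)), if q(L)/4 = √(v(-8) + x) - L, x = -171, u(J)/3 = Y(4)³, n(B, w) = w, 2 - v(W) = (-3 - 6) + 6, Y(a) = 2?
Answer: -204 + 4*I*√166 ≈ -204.0 + 51.536*I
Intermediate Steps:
v(W) = 5 (v(W) = 2 - ((-3 - 6) + 6) = 2 - (-9 + 6) = 2 - 1*(-3) = 2 + 3 = 5)
u(J) = 24 (u(J) = 3*2³ = 3*8 = 24)
q(L) = -4*L + 4*I*√166 (q(L) = 4*(√(5 - 171) - L) = 4*(√(-166) - L) = 4*(I*√166 - L) = 4*(-L + I*√166) = -4*L + 4*I*√166)
q(57) + u(n(10, -10)) = (-4*57 + 4*I*√166) + 24 = (-228 + 4*I*√166) + 24 = -204 + 4*I*√166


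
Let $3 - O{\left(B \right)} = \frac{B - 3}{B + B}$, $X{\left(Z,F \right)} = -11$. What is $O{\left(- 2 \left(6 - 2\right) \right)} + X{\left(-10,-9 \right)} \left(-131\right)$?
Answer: $\frac{23093}{16} \approx 1443.3$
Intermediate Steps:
$O{\left(B \right)} = 3 - \frac{-3 + B}{2 B}$ ($O{\left(B \right)} = 3 - \frac{B - 3}{B + B} = 3 - \frac{-3 + B}{2 B}$)
$O{\left(- 2 \left(6 - 2\right) \right)} + X{\left(-10,-9 \right)} \left(-131\right) = \frac{3 + 5 \left(- 2 \left(6 - 2\right)\right)}{2 \left(- 2 \left(6 - 2\right)\right)} - -1441 = \frac{3 + 5 \left(\left(-2\right) 4\right)}{2 \left(\left(-2\right) 4\right)} + 1441 = \frac{3 + 5 \left(-8\right)}{2 \left(-8\right)} + 1441 = \frac{1}{2} \left(- \frac{1}{8}\right) \left(3 - 40\right) + 1441 = \frac{1}{2} \left(- \frac{1}{8}\right) \left(-37\right) + 1441 = \frac{37}{16} + 1441 = \frac{23093}{16}$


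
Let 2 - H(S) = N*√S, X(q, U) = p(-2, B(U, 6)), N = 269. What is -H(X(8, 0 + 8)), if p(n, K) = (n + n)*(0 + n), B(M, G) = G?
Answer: -2 + 538*√2 ≈ 758.85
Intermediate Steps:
p(n, K) = 2*n² (p(n, K) = (2*n)*n = 2*n²)
X(q, U) = 8 (X(q, U) = 2*(-2)² = 2*4 = 8)
H(S) = 2 - 269*√S
-H(X(8, 0 + 8)) = -(2 - 538*√2) = -2 + 538*√2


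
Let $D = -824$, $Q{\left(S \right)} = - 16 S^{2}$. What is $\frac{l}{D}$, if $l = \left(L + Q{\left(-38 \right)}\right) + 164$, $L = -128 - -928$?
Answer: $\frac{5535}{206} \approx 26.869$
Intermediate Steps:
$L = 800$ ($L = -128 + 928 = 800$)
$l = -22140$ ($l = \left(800 - 16 \left(-38\right)^{2}\right) + 164 = \left(800 - 23104\right) + 164 = -22304 + 164 = -22140$)
$\frac{l}{D} = - \frac{22140}{-824} = \left(-22140\right) \left(- \frac{1}{824}\right) = \frac{5535}{206}$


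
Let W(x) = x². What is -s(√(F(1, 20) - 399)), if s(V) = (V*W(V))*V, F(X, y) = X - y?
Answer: -174724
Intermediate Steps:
s(V) = V⁴ (s(V) = (V*V²)*V = V³*V = V⁴)
-s(√(F(1, 20) - 399)) = -(√((1 - 1*20) - 399))⁴ = -(√((1 - 20) - 399))⁴ = -(√(-19 - 399))⁴ = -(√(-418))⁴ = -(I*√418)⁴ = -1*174724 = -174724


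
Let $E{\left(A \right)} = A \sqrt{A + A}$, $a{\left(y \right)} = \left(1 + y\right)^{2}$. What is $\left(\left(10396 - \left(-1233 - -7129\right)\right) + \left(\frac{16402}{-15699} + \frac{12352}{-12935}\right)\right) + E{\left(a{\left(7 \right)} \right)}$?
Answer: $\frac{913393468582}{203066565} + 512 \sqrt{2} \approx 5222.1$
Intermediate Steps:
$E{\left(A \right)} = \sqrt{2} A^{\frac{3}{2}}$ ($E{\left(A \right)} = A \sqrt{2 A} = A \sqrt{2} \sqrt{A} = \sqrt{2} A^{\frac{3}{2}}$)
$\left(\left(10396 - \left(-1233 - -7129\right)\right) + \left(\frac{16402}{-15699} + \frac{12352}{-12935}\right)\right) + E{\left(a{\left(7 \right)} \right)} = \left(\left(10396 - \left(-1233 - -7129\right)\right) + \left(\frac{16402}{-15699} + \frac{12352}{-12935}\right)\right) + \sqrt{2} \left(\left(1 + 7\right)^{2}\right)^{\frac{3}{2}} = \left(\left(10396 - \left(-1233 + 7129\right)\right) + \left(16402 \left(- \frac{1}{15699}\right) + 12352 \left(- \frac{1}{12935}\right)\right)\right) + \sqrt{2} \left(8^{2}\right)^{\frac{3}{2}} = \left(\left(10396 - 5896\right) - \frac{406073918}{203066565}\right) + \sqrt{2} \cdot 64^{\frac{3}{2}} = \left(\left(10396 - 5896\right) - \frac{406073918}{203066565}\right) + \sqrt{2} \cdot 512 = \left(4500 - \frac{406073918}{203066565}\right) + 512 \sqrt{2} = \frac{913393468582}{203066565} + 512 \sqrt{2}$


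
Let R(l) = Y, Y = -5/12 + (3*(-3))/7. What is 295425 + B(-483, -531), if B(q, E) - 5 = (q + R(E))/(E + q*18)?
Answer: 45785749543/154980 ≈ 2.9543e+5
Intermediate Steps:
Y = -143/84 (Y = -5*1/12 - 9*⅐ = -5/12 - 9/7 = -143/84 ≈ -1.7024)
R(l) = -143/84
B(q, E) = 5 + (-143/84 + q)/(E + 18*q) (B(q, E) = 5 + (q - 143/84)/(E + q*18) = 5 + (-143/84 + q)/(E + 18*q))
295425 + B(-483, -531) = 295425 + (-143 + 420*(-531) + 7644*(-483))/(84*(-531 + 18*(-483))) = 295425 + (-143 - 223020 - 3692052)/(84*(-531 - 8694)) = 295425 + (1/84)*(-3915215)/(-9225) = 295425 + (1/84)*(-1/9225)*(-3915215) = 295425 + 783043/154980 = 45785749543/154980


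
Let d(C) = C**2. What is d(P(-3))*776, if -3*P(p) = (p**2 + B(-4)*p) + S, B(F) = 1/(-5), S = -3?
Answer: 93896/25 ≈ 3755.8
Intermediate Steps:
B(F) = -1/5
P(p) = 1 - p**2/3 + p/15 (P(p) = -((p**2 - p/5) - 3)/3 = -(-3 + p**2 - p/5)/3 = 1 - p**2/3 + p/15)
d(P(-3))*776 = (1 - 1/3*(-3)**2 + (1/15)*(-3))**2*776 = (1 - 1/3*9 - 1/5)**2*776 = (1 - 3 - 1/5)**2*776 = (-11/5)**2*776 = (121/25)*776 = 93896/25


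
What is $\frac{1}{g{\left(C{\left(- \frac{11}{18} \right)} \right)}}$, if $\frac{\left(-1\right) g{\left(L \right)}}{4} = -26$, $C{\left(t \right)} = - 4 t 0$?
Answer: $\frac{1}{104} \approx 0.0096154$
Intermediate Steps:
$C{\left(t \right)} = 0$
$g{\left(L \right)} = 104$ ($g{\left(L \right)} = \left(-4\right) \left(-26\right) = 104$)
$\frac{1}{g{\left(C{\left(- \frac{11}{18} \right)} \right)}} = \frac{1}{104}$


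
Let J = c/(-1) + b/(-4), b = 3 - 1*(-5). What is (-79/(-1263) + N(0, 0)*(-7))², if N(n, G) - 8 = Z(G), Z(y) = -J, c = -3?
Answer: 3820228864/1595169 ≈ 2394.9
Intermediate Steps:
b = 8 (b = 3 + 5 = 8)
J = 1 (J = -3/(-1) + 8/(-4) = -3*(-1) + 8*(-¼) = 3 - 2 = 1)
Z(y) = -1 (Z(y) = -1*1 = -1)
N(n, G) = 7 (N(n, G) = 8 - 1 = 7)
(-79/(-1263) + N(0, 0)*(-7))² = (-79/(-1263) + 7*(-7))² = (-79*(-1/1263) - 49)² = (79/1263 - 49)² = (-61808/1263)² = 3820228864/1595169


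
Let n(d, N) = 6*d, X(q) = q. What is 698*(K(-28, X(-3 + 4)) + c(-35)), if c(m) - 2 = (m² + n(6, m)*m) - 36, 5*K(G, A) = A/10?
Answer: -1203701/25 ≈ -48148.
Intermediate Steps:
K(G, A) = A/50 (K(G, A) = (A/10)/5 = A/50)
c(m) = -34 + m² + 36*m (c(m) = 2 + ((m² + (6*6)*m) - 36) = 2 + ((m² + 36*m) - 36) = 2 + (-36 + m² + 36*m) = -34 + m² + 36*m)
698*(K(-28, X(-3 + 4)) + c(-35)) = 698*((-3 + 4)/50 + (-34 + (-35)² + 36*(-35))) = 698*((1/50)*1 + (-34 + 1225 - 1260)) = 698*(1/50 - 69) = 698*(-3449/50) = -1203701/25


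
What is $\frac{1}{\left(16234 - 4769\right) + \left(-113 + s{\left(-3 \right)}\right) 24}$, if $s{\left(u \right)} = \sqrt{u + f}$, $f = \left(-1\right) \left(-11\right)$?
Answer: $\frac{8753}{76610401} - \frac{48 \sqrt{2}}{76610401} \approx 0.00011337$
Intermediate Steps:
$f = 11$
$s{\left(u \right)} = \sqrt{11 + u}$ ($s{\left(u \right)} = \sqrt{u + 11} = \sqrt{11 + u}$)
$\frac{1}{\left(16234 - 4769\right) + \left(-113 + s{\left(-3 \right)}\right) 24} = \frac{1}{\left(16234 - 4769\right) + \left(-113 + \sqrt{11 - 3}\right) 24} = \frac{1}{11465 + \left(-113 + \sqrt{8}\right) 24} = \frac{1}{11465 + \left(-113 + 2 \sqrt{2}\right) 24} = \frac{1}{11465 - \left(2712 - 48 \sqrt{2}\right)} = \frac{1}{8753 + 48 \sqrt{2}}$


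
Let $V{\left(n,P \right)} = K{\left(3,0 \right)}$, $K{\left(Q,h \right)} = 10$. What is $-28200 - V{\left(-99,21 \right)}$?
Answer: $-28210$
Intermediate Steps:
$V{\left(n,P \right)} = 10$
$-28200 - V{\left(-99,21 \right)} = -28200 - 10 = -28210$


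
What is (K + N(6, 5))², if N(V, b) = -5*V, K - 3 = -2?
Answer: 841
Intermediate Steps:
K = 1 (K = 3 - 2 = 1)
(K + N(6, 5))² = (1 - 5*6)² = (1 - 30)² = (-29)² = 841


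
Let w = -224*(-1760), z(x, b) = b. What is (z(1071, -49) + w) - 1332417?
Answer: -938226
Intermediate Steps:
w = 394240
(z(1071, -49) + w) - 1332417 = (-49 + 394240) - 1332417 = 394191 - 1332417 = -938226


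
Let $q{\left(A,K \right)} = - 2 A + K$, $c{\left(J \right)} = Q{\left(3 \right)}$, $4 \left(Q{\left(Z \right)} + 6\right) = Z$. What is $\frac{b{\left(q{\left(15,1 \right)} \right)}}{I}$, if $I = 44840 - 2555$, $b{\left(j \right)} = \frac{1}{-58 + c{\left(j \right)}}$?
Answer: $- \frac{4}{10698105} \approx -3.739 \cdot 10^{-7}$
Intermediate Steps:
$Q{\left(Z \right)} = -6 + \frac{Z}{4}$
$c{\left(J \right)} = - \frac{21}{4}$ ($c{\left(J \right)} = -6 + \frac{1}{4} \cdot 3 = -6 + \frac{3}{4} = - \frac{21}{4}$)
$q{\left(A,K \right)} = K - 2 A$
$b{\left(j \right)} = - \frac{4}{253}$ ($b{\left(j \right)} = \frac{1}{-58 - \frac{21}{4}} = \frac{1}{- \frac{253}{4}} = - \frac{4}{253}$)
$I = 42285$
$\frac{b{\left(q{\left(15,1 \right)} \right)}}{I} = - \frac{4}{253 \cdot 42285} = \left(- \frac{4}{253}\right) \frac{1}{42285} = - \frac{4}{10698105}$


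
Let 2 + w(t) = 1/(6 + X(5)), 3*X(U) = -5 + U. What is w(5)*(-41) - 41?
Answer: 205/6 ≈ 34.167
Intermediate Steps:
X(U) = -5/3 + U/3 (X(U) = (-5 + U)/3 = -5/3 + U/3)
w(t) = -11/6 (w(t) = -2 + 1/(6 + (-5/3 + (1/3)*5)) = -2 + 1/(6 + (-5/3 + 5/3)) = -2 + 1/(6 + 0) = -2 + 1/6 = -11/6)
w(5)*(-41) - 41 = -11/6*(-41) - 41 = 451/6 - 41 = 205/6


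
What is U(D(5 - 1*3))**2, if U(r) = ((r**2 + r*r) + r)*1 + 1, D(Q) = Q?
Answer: 121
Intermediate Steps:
U(r) = 1 + r + 2*r**2 (U(r) = ((r**2 + r**2) + r)*1 + 1 = (2*r**2 + r)*1 + 1 = (r + 2*r**2)*1 + 1 = (r + 2*r**2) + 1 = 1 + r + 2*r**2)
U(D(5 - 1*3))**2 = (1 + (5 - 1*3) + 2*(5 - 1*3)**2)**2 = (1 + (5 - 3) + 2*(5 - 3)**2)**2 = (1 + 2 + 2*2**2)**2 = (1 + 2 + 2*4)**2 = (1 + 2 + 8)**2 = 11**2 = 121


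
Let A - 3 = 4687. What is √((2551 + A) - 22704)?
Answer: 47*I*√7 ≈ 124.35*I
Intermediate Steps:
A = 4690 (A = 3 + 4687 = 4690)
√((2551 + A) - 22704) = √((2551 + 4690) - 22704) = √(7241 - 22704) = √(-15463) = 47*I*√7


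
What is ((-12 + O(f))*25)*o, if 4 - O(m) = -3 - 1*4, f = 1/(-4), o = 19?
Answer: -475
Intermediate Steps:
f = -1/4 ≈ -0.25000
O(m) = 11 (O(m) = 4 - (-3 - 1*4) = 4 - (-3 - 4) = 4 - 1*(-7) = 4 + 7 = 11)
((-12 + O(f))*25)*o = ((-12 + 11)*25)*19 = -1*25*19 = -25*19 = -475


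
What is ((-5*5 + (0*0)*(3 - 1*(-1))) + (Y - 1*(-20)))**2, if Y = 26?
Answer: 441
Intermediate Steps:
((-5*5 + (0*0)*(3 - 1*(-1))) + (Y - 1*(-20)))**2 = ((-5*5 + (0*0)*(3 - 1*(-1))) + (26 - 1*(-20)))**2 = ((-25 + 0*(3 + 1)) + (26 + 20))**2 = ((-25 + 0*4) + 46)**2 = ((-25 + 0) + 46)**2 = (-25 + 46)**2 = 21**2 = 441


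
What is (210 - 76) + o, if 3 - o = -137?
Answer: 274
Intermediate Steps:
o = 140 (o = 3 - 1*(-137) = 3 + 137 = 140)
(210 - 76) + o = (210 - 76) + 140 = 134 + 140 = 274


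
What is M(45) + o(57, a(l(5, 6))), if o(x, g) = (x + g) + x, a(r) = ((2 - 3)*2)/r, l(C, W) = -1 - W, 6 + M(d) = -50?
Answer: 408/7 ≈ 58.286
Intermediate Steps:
M(d) = -56 (M(d) = -6 - 50 = -56)
a(r) = -2/r (a(r) = (-1*2)/r = -2/r)
o(x, g) = g + 2*x (o(x, g) = (g + x) + x = g + 2*x)
M(45) + o(57, a(l(5, 6))) = -56 + (-2/(-1 - 1*6) + 2*57) = -56 + (-2/(-1 - 6) + 114) = -56 + (-2/(-7) + 114) = -56 + (-2*(-1/7) + 114) = -56 + (2/7 + 114) = -56 + 800/7 = 408/7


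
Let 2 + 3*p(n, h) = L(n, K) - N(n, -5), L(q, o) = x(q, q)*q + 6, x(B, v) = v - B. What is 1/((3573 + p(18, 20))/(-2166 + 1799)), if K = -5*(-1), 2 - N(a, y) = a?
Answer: -1101/10739 ≈ -0.10252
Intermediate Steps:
N(a, y) = 2 - a
K = 5
L(q, o) = 6 (L(q, o) = (q - q)*q + 6 = 0*q + 6 = 0 + 6 = 6)
p(n, h) = ⅔ + n/3 (p(n, h) = -⅔ + (6 - (2 - n))/3 = -⅔ + (6 + (-2 + n))/3 = -⅔ + (4 + n)/3 = -⅔ + (4/3 + n/3) = ⅔ + n/3)
1/((3573 + p(18, 20))/(-2166 + 1799)) = 1/((3573 + (⅔ + (⅓)*18))/(-2166 + 1799)) = 1/((3573 + (⅔ + 6))/(-367)) = 1/((3573 + 20/3)*(-1/367)) = 1/((10739/3)*(-1/367)) = 1/(-10739/1101) = -1101/10739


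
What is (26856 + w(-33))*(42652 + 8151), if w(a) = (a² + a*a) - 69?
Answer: 1471508895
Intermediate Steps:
w(a) = -69 + 2*a² (w(a) = (a² + a²) - 69 = 2*a² - 69 = -69 + 2*a²)
(26856 + w(-33))*(42652 + 8151) = (26856 + (-69 + 2*(-33)²))*(42652 + 8151) = (26856 + (-69 + 2*1089))*50803 = (26856 + (-69 + 2178))*50803 = (26856 + 2109)*50803 = 28965*50803 = 1471508895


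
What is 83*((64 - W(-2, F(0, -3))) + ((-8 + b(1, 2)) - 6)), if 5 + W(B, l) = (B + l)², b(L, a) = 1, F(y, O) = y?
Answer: 4316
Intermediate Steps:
W(B, l) = -5 + (B + l)²
83*((64 - W(-2, F(0, -3))) + ((-8 + b(1, 2)) - 6)) = 83*((64 - (-5 + (-2 + 0)²)) + ((-8 + 1) - 6)) = 83*((64 - (-5 + (-2)²)) + (-7 - 6)) = 83*((64 - (-5 + 4)) - 13) = 83*((64 - 1*(-1)) - 13) = 83*((64 + 1) - 13) = 83*(65 - 13) = 83*52 = 4316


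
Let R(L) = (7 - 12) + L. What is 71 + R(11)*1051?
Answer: 6377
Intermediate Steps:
R(L) = -5 + L
71 + R(11)*1051 = 71 + (-5 + 11)*1051 = 71 + 6*1051 = 71 + 6306 = 6377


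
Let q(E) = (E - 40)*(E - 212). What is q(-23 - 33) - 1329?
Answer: 24399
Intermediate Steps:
q(E) = (-212 + E)*(-40 + E) (q(E) = (-40 + E)*(-212 + E) = (-212 + E)*(-40 + E))
q(-23 - 33) - 1329 = (8480 + (-23 - 33)**2 - 252*(-23 - 33)) - 1329 = (8480 + (-56)**2 - 252*(-56)) - 1329 = (8480 + 3136 + 14112) - 1329 = 25728 - 1329 = 24399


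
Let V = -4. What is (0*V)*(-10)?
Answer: 0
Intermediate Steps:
(0*V)*(-10) = (0*(-4))*(-10) = 0*(-10) = 0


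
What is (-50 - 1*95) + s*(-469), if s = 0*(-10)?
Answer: -145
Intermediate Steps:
s = 0
(-50 - 1*95) + s*(-469) = (-50 - 1*95) + 0*(-469) = (-50 - 95) + 0 = -145 + 0 = -145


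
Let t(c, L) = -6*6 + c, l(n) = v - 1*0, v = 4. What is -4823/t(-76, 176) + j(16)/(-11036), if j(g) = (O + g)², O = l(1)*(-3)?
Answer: 1900887/44144 ≈ 43.061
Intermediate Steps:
l(n) = 4 (l(n) = 4 - 1*0 = 4 + 0 = 4)
O = -12 (O = 4*(-3) = -12)
t(c, L) = -36 + c
j(g) = (-12 + g)²
-4823/t(-76, 176) + j(16)/(-11036) = -4823/(-36 - 76) + (-12 + 16)²/(-11036) = -4823/(-112) + 4²*(-1/11036) = -4823*(-1/112) + 16*(-1/11036) = 689/16 - 4/2759 = 1900887/44144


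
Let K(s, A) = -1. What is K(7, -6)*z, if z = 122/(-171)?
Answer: 122/171 ≈ 0.71345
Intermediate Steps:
z = -122/171 (z = 122*(-1/171) = -122/171 ≈ -0.71345)
K(7, -6)*z = -1*(-122/171) = 122/171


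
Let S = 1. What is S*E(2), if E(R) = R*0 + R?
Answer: 2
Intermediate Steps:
E(R) = R (E(R) = 0 + R = R)
S*E(2) = 1*2 = 2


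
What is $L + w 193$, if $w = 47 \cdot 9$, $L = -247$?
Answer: $81392$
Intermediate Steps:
$w = 423$
$L + w 193 = -247 + 423 \cdot 193 = -247 + 81639 = 81392$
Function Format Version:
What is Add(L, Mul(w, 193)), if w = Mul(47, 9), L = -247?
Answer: 81392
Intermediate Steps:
w = 423
Add(L, Mul(w, 193)) = Add(-247, Mul(423, 193)) = Add(-247, 81639) = 81392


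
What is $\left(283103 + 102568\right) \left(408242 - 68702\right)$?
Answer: $130950731340$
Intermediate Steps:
$\left(283103 + 102568\right) \left(408242 - 68702\right) = 385671 \cdot 339540 = 130950731340$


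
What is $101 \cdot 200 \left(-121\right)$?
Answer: $-2444200$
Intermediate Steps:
$101 \cdot 200 \left(-121\right) = 20200 \left(-121\right) = -2444200$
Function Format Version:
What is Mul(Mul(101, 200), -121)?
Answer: -2444200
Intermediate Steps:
Mul(Mul(101, 200), -121) = Mul(20200, -121) = -2444200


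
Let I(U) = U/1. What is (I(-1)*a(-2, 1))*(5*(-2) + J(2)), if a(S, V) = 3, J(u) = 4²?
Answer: -18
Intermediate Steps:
I(U) = U (I(U) = U*1 = U)
J(u) = 16
(I(-1)*a(-2, 1))*(5*(-2) + J(2)) = (-1*3)*(5*(-2) + 16) = -3*(-10 + 16) = -3*6 = -18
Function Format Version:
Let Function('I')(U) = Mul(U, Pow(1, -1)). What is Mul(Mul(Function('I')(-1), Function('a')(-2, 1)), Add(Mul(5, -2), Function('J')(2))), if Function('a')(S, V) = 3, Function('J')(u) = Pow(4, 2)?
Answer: -18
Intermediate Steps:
Function('I')(U) = U (Function('I')(U) = Mul(U, 1) = U)
Function('J')(u) = 16
Mul(Mul(Function('I')(-1), Function('a')(-2, 1)), Add(Mul(5, -2), Function('J')(2))) = Mul(Mul(-1, 3), Add(Mul(5, -2), 16)) = Mul(-3, Add(-10, 16)) = Mul(-3, 6) = -18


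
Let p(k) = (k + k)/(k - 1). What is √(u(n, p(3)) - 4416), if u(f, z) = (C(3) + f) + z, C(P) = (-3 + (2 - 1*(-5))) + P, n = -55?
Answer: I*√4461 ≈ 66.791*I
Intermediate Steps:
p(k) = 2*k/(-1 + k) (p(k) = (2*k)/(-1 + k) = 2*k/(-1 + k))
C(P) = 4 + P (C(P) = (-3 + (2 + 5)) + P = (-3 + 7) + P = 4 + P)
u(f, z) = 7 + f + z (u(f, z) = ((4 + 3) + f) + z = (7 + f) + z = 7 + f + z)
√(u(n, p(3)) - 4416) = √((7 - 55 + 2*3/(-1 + 3)) - 4416) = √((7 - 55 + 2*3/2) - 4416) = √((7 - 55 + 2*3*(½)) - 4416) = √((7 - 55 + 3) - 4416) = √(-45 - 4416) = √(-4461) = I*√4461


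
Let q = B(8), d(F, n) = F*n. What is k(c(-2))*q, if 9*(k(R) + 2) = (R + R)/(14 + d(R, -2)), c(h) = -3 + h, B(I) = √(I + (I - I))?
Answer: -221*√2/54 ≈ -5.7878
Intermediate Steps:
B(I) = √I (B(I) = √(I + 0) = √I)
k(R) = -2 + 2*R/(9*(14 - 2*R)) (k(R) = -2 + ((R + R)/(14 + R*(-2)))/9 = -2 + ((2*R)/(14 - 2*R))/9 = -2 + (2*R/(14 - 2*R))/9 = -2 + 2*R/(9*(14 - 2*R)))
q = 2*√2 (q = √8 = 2*√2 ≈ 2.8284)
k(c(-2))*q = ((-126 + 19*(-3 - 2))/(9*(7 - (-3 - 2))))*(2*√2) = ((-126 + 19*(-5))/(9*(7 - 1*(-5))))*(2*√2) = ((-126 - 95)/(9*(7 + 5)))*(2*√2) = ((⅑)*(-221)/12)*(2*√2) = ((⅑)*(1/12)*(-221))*(2*√2) = -221*√2/54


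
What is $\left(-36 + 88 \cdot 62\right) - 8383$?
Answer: $-2963$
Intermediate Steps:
$\left(-36 + 88 \cdot 62\right) - 8383 = \left(-36 + 5456\right) - 8383 = 5420 - 8383 = -2963$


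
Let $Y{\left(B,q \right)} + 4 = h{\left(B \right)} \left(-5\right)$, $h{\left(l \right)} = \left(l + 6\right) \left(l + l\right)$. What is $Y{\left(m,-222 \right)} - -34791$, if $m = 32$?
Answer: $22627$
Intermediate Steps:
$h{\left(l \right)} = 2 l \left(6 + l\right)$ ($h{\left(l \right)} = \left(6 + l\right) 2 l = 2 l \left(6 + l\right)$)
$Y{\left(B,q \right)} = -4 - 10 B \left(6 + B\right)$ ($Y{\left(B,q \right)} = -4 + 2 B \left(6 + B\right) \left(-5\right) = -4 - 10 B \left(6 + B\right)$)
$Y{\left(m,-222 \right)} - -34791 = \left(-4 - 320 \left(6 + 32\right)\right) - -34791 = \left(-4 - 320 \cdot 38\right) + 34791 = \left(-4 - 12160\right) + 34791 = -12164 + 34791 = 22627$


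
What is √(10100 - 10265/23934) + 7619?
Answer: 7619 + √5785401513090/23934 ≈ 7719.5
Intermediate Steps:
√(10100 - 10265/23934) + 7619 = √(241723135/23934) + 7619 = √5785401513090/23934 + 7619 = 7619 + √5785401513090/23934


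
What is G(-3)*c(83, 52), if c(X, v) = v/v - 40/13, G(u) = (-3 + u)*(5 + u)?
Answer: 324/13 ≈ 24.923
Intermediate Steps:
c(X, v) = -27/13 (c(X, v) = 1 - 40*1/13 = 1 - 40/13 = -27/13)
G(-3)*c(83, 52) = (-15 + (-3)² + 2*(-3))*(-27/13) = (-15 + 9 - 6)*(-27/13) = -12*(-27/13) = 324/13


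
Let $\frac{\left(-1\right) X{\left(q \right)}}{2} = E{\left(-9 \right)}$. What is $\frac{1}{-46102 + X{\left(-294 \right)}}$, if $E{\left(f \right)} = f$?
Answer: $- \frac{1}{46084} \approx -2.1699 \cdot 10^{-5}$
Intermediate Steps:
$X{\left(q \right)} = 18$ ($X{\left(q \right)} = \left(-2\right) \left(-9\right) = 18$)
$\frac{1}{-46102 + X{\left(-294 \right)}} = \frac{1}{-46102 + 18} = \frac{1}{-46084} = - \frac{1}{46084}$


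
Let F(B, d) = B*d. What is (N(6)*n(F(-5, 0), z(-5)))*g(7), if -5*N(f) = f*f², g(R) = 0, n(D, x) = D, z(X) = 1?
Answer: 0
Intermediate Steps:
N(f) = -f³/5 (N(f) = -f*f²/5 = -f³/5)
(N(6)*n(F(-5, 0), z(-5)))*g(7) = ((-⅕*6³)*(-5*0))*0 = (-⅕*216*0)*0 = -216/5*0*0 = 0*0 = 0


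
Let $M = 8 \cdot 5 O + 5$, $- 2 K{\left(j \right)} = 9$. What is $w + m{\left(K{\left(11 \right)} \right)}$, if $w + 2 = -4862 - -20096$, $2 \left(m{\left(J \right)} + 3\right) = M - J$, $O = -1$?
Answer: $\frac{60855}{4} \approx 15214.0$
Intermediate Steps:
$K{\left(j \right)} = - \frac{9}{2}$ ($K{\left(j \right)} = \left(- \frac{1}{2}\right) 9 = - \frac{9}{2}$)
$M = -35$ ($M = 8 \cdot 5 \left(-1\right) + 5 = 8 \left(-5\right) + 5 = -40 + 5 = -35$)
$m{\left(J \right)} = - \frac{41}{2} - \frac{J}{2}$ ($m{\left(J \right)} = -3 + \frac{-35 - J}{2} = -3 - \left(\frac{35}{2} + \frac{J}{2}\right) = - \frac{41}{2} - \frac{J}{2}$)
$w = 15232$ ($w = -2 - -15234 = -2 + \left(-4862 + 20096\right) = -2 + 15234 = 15232$)
$w + m{\left(K{\left(11 \right)} \right)} = 15232 - \frac{73}{4} = \frac{60855}{4}$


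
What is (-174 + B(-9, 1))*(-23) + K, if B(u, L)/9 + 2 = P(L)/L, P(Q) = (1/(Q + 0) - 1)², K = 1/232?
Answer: 1024513/232 ≈ 4416.0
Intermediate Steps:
K = 1/232 ≈ 0.0043103
P(Q) = (-1 + 1/Q)² (P(Q) = (1/Q - 1)² = (-1 + 1/Q)²)
B(u, L) = -18 + 9*(-1 + L)²/L³ (B(u, L) = -18 + 9*(((-1 + L)²/L²)/L) = -18 + 9*((-1 + L)²/L³) = -18 + 9*(-1 + L)²/L³)
(-174 + B(-9, 1))*(-23) + K = (-174 + (-18 + 9*(-1 + 1)²/1³))*(-23) + 1/232 = (-174 + (-18 + 9*1*0²))*(-23) + 1/232 = (-174 + (-18 + 9*1*0))*(-23) + 1/232 = (-174 + (-18 + 0))*(-23) + 1/232 = (-174 - 18)*(-23) + 1/232 = -192*(-23) + 1/232 = 4416 + 1/232 = 1024513/232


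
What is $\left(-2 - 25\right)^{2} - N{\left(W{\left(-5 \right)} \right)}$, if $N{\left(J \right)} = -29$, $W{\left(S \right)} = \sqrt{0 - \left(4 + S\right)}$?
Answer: $758$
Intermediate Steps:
$W{\left(S \right)} = \sqrt{-4 - S}$
$\left(-2 - 25\right)^{2} - N{\left(W{\left(-5 \right)} \right)} = \left(-2 - 25\right)^{2} - -29 = \left(-27\right)^{2} + 29 = 729 + 29 = 758$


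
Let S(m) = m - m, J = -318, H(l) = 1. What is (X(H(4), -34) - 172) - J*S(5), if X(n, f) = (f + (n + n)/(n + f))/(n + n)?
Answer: -6238/33 ≈ -189.03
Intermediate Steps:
S(m) = 0
X(n, f) = (f + 2*n/(f + n))/(2*n) (X(n, f) = (f + (2*n)/(f + n))/((2*n)) = (f + 2*n/(f + n))*(1/(2*n)) = (f + 2*n/(f + n))/(2*n))
(X(H(4), -34) - 172) - J*S(5) = ((½)*((-34)² + 2*1 - 34*1)/(1*(-34 + 1)) - 172) - (-318)*0 = ((½)*1*(1156 + 2 - 34)/(-33) - 172) - 1*0 = ((½)*1*(-1/33)*1124 - 172) + 0 = (-562/33 - 172) + 0 = -6238/33 + 0 = -6238/33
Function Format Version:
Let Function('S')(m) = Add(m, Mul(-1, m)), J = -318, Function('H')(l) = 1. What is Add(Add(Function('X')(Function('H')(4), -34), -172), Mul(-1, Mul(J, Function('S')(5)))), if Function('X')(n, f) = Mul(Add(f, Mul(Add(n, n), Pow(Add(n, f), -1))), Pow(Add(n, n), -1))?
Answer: Rational(-6238, 33) ≈ -189.03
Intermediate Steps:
Function('S')(m) = 0
Function('X')(n, f) = Mul(Rational(1, 2), Pow(n, -1), Add(f, Mul(2, n, Pow(Add(f, n), -1)))) (Function('X')(n, f) = Mul(Add(f, Mul(Mul(2, n), Pow(Add(f, n), -1))), Pow(Mul(2, n), -1)) = Mul(Add(f, Mul(2, n, Pow(Add(f, n), -1))), Mul(Rational(1, 2), Pow(n, -1))) = Mul(Rational(1, 2), Pow(n, -1), Add(f, Mul(2, n, Pow(Add(f, n), -1)))))
Add(Add(Function('X')(Function('H')(4), -34), -172), Mul(-1, Mul(J, Function('S')(5)))) = Add(Add(Mul(Rational(1, 2), Pow(1, -1), Pow(Add(-34, 1), -1), Add(Pow(-34, 2), Mul(2, 1), Mul(-34, 1))), -172), Mul(-1, Mul(-318, 0))) = Add(Add(Mul(Rational(1, 2), 1, Pow(-33, -1), Add(1156, 2, -34)), -172), Mul(-1, 0)) = Add(Add(Mul(Rational(1, 2), 1, Rational(-1, 33), 1124), -172), 0) = Add(Add(Rational(-562, 33), -172), 0) = Add(Rational(-6238, 33), 0) = Rational(-6238, 33)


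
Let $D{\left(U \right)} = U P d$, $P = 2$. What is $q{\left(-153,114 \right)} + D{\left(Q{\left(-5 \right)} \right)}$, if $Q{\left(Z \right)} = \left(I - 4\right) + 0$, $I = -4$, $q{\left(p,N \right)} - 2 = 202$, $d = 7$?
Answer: $92$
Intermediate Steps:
$q{\left(p,N \right)} = 204$ ($q{\left(p,N \right)} = 2 + 202 = 204$)
$Q{\left(Z \right)} = -8$ ($Q{\left(Z \right)} = \left(-4 - 4\right) + 0 = -8 + 0 = -8$)
$D{\left(U \right)} = 14 U$ ($D{\left(U \right)} = U 2 \cdot 7 = 2 U 7 = 14 U$)
$q{\left(-153,114 \right)} + D{\left(Q{\left(-5 \right)} \right)} = 204 + 14 \left(-8\right) = 204 - 112 = 92$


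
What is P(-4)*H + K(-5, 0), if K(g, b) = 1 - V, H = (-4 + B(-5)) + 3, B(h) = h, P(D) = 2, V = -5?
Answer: -6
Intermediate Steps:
H = -6 (H = (-4 - 5) + 3 = -9 + 3 = -6)
K(g, b) = 6 (K(g, b) = 1 - 1*(-5) = 1 + 5 = 6)
P(-4)*H + K(-5, 0) = 2*(-6) + 6 = -12 + 6 = -6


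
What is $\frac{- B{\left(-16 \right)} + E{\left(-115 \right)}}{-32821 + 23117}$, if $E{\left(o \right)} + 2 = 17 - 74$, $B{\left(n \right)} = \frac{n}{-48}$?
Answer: $\frac{89}{14556} \approx 0.0061143$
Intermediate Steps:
$B{\left(n \right)} = - \frac{n}{48}$ ($B{\left(n \right)} = n \left(- \frac{1}{48}\right) = - \frac{n}{48}$)
$E{\left(o \right)} = -59$ ($E{\left(o \right)} = -2 + \left(17 - 74\right) = -2 - 57 = -59$)
$\frac{- B{\left(-16 \right)} + E{\left(-115 \right)}}{-32821 + 23117} = \frac{- \frac{\left(-1\right) \left(-16\right)}{48} - 59}{-32821 + 23117} = \frac{\left(-1\right) \frac{1}{3} - 59}{-9704} = \left(- \frac{1}{3} - 59\right) \left(- \frac{1}{9704}\right) = \left(- \frac{178}{3}\right) \left(- \frac{1}{9704}\right) = \frac{89}{14556}$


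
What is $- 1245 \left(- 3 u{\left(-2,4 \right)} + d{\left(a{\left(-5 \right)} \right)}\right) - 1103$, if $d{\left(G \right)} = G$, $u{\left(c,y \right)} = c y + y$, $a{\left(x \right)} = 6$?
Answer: $-23513$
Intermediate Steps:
$u{\left(c,y \right)} = y + c y$
$- 1245 \left(- 3 u{\left(-2,4 \right)} + d{\left(a{\left(-5 \right)} \right)}\right) - 1103 = - 1245 \left(- 3 \cdot 4 \left(1 - 2\right) + 6\right) - 1103 = - 1245 \left(- 3 \cdot 4 \left(-1\right) + 6\right) - 1103 = - 1245 \left(\left(-3\right) \left(-4\right) + 6\right) - 1103 = - 1245 \left(12 + 6\right) - 1103 = \left(-1245\right) 18 - 1103 = -22410 - 1103 = -23513$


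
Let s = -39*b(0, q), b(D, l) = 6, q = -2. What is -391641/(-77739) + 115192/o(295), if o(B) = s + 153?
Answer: -2974395989/2098953 ≈ -1417.1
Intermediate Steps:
s = -234 (s = -39*6 = -234)
o(B) = -81 (o(B) = -234 + 153 = -81)
-391641/(-77739) + 115192/o(295) = -391641/(-77739) + 115192/(-81) = -391641*(-1/77739) + 115192*(-1/81) = 130547/25913 - 115192/81 = -2974395989/2098953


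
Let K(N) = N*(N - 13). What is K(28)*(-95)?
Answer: -39900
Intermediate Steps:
K(N) = N*(-13 + N)
K(28)*(-95) = (28*(-13 + 28))*(-95) = (28*15)*(-95) = 420*(-95) = -39900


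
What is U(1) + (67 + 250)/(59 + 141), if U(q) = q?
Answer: 517/200 ≈ 2.5850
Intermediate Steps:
U(1) + (67 + 250)/(59 + 141) = 1 + (67 + 250)/(59 + 141) = 1 + 317/200 = 517/200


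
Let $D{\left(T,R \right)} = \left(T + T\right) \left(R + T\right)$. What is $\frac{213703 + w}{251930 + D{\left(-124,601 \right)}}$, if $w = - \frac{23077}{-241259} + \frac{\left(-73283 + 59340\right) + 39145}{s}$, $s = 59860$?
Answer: $\frac{1543127849063879}{964955327815580} \approx 1.5992$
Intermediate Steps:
$D{\left(T,R \right)} = 2 T \left(R + T\right)$
$w = \frac{3730799269}{7220881870}$ ($w = - \frac{23077}{-241259} + \frac{\left(-73283 + 59340\right) + 39145}{59860} = \left(-23077\right) \left(- \frac{1}{241259}\right) + \left(-13943 + 39145\right) \frac{1}{59860} = \frac{23077}{241259} + 25202 \cdot \frac{1}{59860} = \frac{23077}{241259} + \frac{12601}{29930} = \frac{3730799269}{7220881870} \approx 0.51667$)
$\frac{213703 + w}{251930 + D{\left(-124,601 \right)}} = \frac{213703 + \frac{3730799269}{7220881870}}{251930 + 2 \left(-124\right) \left(601 - 124\right)} = \frac{1543127849063879}{7220881870 \left(251930 + 2 \left(-124\right) 477\right)} = \frac{1543127849063879}{7220881870 \left(251930 - 118296\right)} = \frac{1543127849063879}{7220881870 \cdot 133634} = \frac{1543127849063879}{7220881870} \cdot \frac{1}{133634} = \frac{1543127849063879}{964955327815580}$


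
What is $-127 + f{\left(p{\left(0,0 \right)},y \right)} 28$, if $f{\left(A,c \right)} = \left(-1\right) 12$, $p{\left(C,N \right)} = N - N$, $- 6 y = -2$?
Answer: $-463$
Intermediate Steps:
$y = \frac{1}{3}$ ($y = \left(- \frac{1}{6}\right) \left(-2\right) = \frac{1}{3} \approx 0.33333$)
$p{\left(C,N \right)} = 0$
$f{\left(A,c \right)} = -12$
$-127 + f{\left(p{\left(0,0 \right)},y \right)} 28 = -127 - 336 = -463$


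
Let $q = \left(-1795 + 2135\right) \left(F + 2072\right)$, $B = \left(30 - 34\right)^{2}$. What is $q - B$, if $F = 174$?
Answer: $763624$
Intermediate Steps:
$B = 16$ ($B = \left(-4\right)^{2} = 16$)
$q = 763640$ ($q = \left(-1795 + 2135\right) \left(174 + 2072\right) = 340 \cdot 2246 = 763640$)
$q - B = 763640 - 16 = 763624$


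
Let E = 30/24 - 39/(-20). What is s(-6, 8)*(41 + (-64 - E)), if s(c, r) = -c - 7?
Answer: 131/5 ≈ 26.200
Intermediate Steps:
s(c, r) = -7 - c
E = 16/5 (E = 30*(1/24) - 39*(-1/20) = 5/4 + 39/20 = 16/5 ≈ 3.2000)
s(-6, 8)*(41 + (-64 - E)) = (-7 - 1*(-6))*(41 + (-64 - 1*16/5)) = (-7 + 6)*(41 + (-64 - 16/5)) = -(41 - 336/5) = -1*(-131/5) = 131/5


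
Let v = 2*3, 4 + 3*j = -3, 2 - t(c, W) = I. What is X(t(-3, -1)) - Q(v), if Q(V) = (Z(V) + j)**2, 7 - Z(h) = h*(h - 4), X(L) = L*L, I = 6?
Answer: -340/9 ≈ -37.778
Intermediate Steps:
t(c, W) = -4 (t(c, W) = 2 - 1*6 = 2 - 6 = -4)
j = -7/3 (j = -4/3 + (1/3)*(-3) = -4/3 - 1 = -7/3 ≈ -2.3333)
X(L) = L**2
Z(h) = 7 - h*(-4 + h) (Z(h) = 7 - h*(h - 4) = 7 - h*(-4 + h))
v = 6
Q(V) = (14/3 - V**2 + 4*V)**2 (Q(V) = ((7 - V**2 + 4*V) - 7/3)**2 = (14/3 - V**2 + 4*V)**2)
X(t(-3, -1)) - Q(v) = (-4)**2 - (14 - 3*6**2 + 12*6)**2/9 = 16 - (14 - 3*36 + 72)**2/9 = 16 - (14 - 108 + 72)**2/9 = 16 - (-22)**2/9 = 16 - 484/9 = -340/9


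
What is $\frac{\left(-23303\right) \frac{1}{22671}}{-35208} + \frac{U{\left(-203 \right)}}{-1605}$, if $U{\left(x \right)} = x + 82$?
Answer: $\frac{32206556681}{427037303880} \approx 0.075419$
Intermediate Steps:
$U{\left(x \right)} = 82 + x$
$\frac{\left(-23303\right) \frac{1}{22671}}{-35208} + \frac{U{\left(-203 \right)}}{-1605} = \frac{\left(-23303\right) \frac{1}{22671}}{-35208} + \frac{82 - 203}{-1605} = \left(-23303\right) \frac{1}{22671} \left(- \frac{1}{35208}\right) - - \frac{121}{1605} = \left(- \frac{23303}{22671}\right) \left(- \frac{1}{35208}\right) + \frac{121}{1605} = \frac{23303}{798200568} + \frac{121}{1605} = \frac{32206556681}{427037303880}$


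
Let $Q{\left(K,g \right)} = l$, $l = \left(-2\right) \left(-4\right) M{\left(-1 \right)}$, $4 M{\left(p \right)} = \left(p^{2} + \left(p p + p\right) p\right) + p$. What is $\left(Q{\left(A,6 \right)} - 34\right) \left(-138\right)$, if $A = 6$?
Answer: $4692$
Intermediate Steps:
$M{\left(p \right)} = \frac{p}{4} + \frac{p^{2}}{4} + \frac{p \left(p + p^{2}\right)}{4}$ ($M{\left(p \right)} = \frac{\left(p^{2} + \left(p p + p\right) p\right) + p}{4} = \frac{\left(p^{2} + \left(p^{2} + p\right) p\right) + p}{4} = \frac{\left(p^{2} + \left(p + p^{2}\right) p\right) + p}{4} = \frac{\left(p^{2} + p \left(p + p^{2}\right)\right) + p}{4} = \frac{p + p^{2} + p \left(p + p^{2}\right)}{4} = \frac{p}{4} + \frac{p^{2}}{4} + \frac{p \left(p + p^{2}\right)}{4}$)
$l = 0$ ($l = \left(-2\right) \left(-4\right) \frac{1}{4} \left(-1\right) \left(1 + \left(-1\right)^{2} + 2 \left(-1\right)\right) = 8 \cdot \frac{1}{4} \left(-1\right) \left(1 + 1 - 2\right) = 8 \cdot \frac{1}{4} \left(-1\right) 0 = 8 \cdot 0 = 0$)
$Q{\left(K,g \right)} = 0$
$\left(Q{\left(A,6 \right)} - 34\right) \left(-138\right) = \left(0 - 34\right) \left(-138\right) = \left(-34\right) \left(-138\right) = 4692$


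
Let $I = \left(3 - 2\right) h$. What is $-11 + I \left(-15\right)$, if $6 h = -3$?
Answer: $- \frac{7}{2} \approx -3.5$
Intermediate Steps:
$h = - \frac{1}{2}$ ($h = \frac{1}{6} \left(-3\right) = - \frac{1}{2} \approx -0.5$)
$I = - \frac{1}{2}$ ($I = \left(3 - 2\right) \left(- \frac{1}{2}\right) = 1 \left(- \frac{1}{2}\right) = - \frac{1}{2} \approx -0.5$)
$-11 + I \left(-15\right) = -11 - - \frac{15}{2} = -11 + \frac{15}{2} = - \frac{7}{2}$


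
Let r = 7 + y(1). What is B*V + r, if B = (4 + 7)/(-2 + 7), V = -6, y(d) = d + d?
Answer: -21/5 ≈ -4.2000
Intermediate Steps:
y(d) = 2*d
r = 9 (r = 7 + 2*1 = 7 + 2 = 9)
B = 11/5 ≈ 2.2000
B*V + r = (11/5)*(-6) + 9 = -66/5 + 9 = -21/5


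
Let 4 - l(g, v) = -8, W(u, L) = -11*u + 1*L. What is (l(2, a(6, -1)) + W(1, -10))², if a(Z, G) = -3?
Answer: 81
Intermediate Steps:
W(u, L) = L - 11*u (W(u, L) = -11*u + L = L - 11*u)
l(g, v) = 12 (l(g, v) = 4 - 1*(-8) = 4 + 8 = 12)
(l(2, a(6, -1)) + W(1, -10))² = (12 + (-10 - 11*1))² = (12 + (-10 - 11))² = (12 - 21)² = (-9)² = 81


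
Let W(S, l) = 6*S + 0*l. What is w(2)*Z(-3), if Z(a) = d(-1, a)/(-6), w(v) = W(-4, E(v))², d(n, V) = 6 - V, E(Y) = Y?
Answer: -864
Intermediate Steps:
W(S, l) = 6*S (W(S, l) = 6*S + 0 = 6*S)
w(v) = 576 (w(v) = (6*(-4))² = (-24)² = 576)
Z(a) = -1 + a/6 (Z(a) = (6 - a)/(-6) = (6 - a)*(-⅙) = -1 + a/6)
w(2)*Z(-3) = 576*(-1 + (⅙)*(-3)) = 576*(-1 - ½) = 576*(-3/2) = -864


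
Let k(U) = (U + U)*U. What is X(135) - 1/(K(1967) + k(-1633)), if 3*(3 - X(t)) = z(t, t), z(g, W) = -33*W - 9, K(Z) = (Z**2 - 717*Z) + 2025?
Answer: 11621082122/7794153 ≈ 1491.0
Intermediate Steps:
K(Z) = 2025 + Z**2 - 717*Z
k(U) = 2*U**2 (k(U) = (2*U)*U = 2*U**2)
z(g, W) = -9 - 33*W
X(t) = 6 + 11*t (X(t) = 3 - (-9 - 33*t)/3 = 3 + (3 + 11*t) = 6 + 11*t)
X(135) - 1/(K(1967) + k(-1633)) = (6 + 11*135) - 1/((2025 + 1967**2 - 717*1967) + 2*(-1633)**2) = (6 + 1485) - 1/((2025 + 3869089 - 1410339) + 2*2666689) = 1491 - 1/(2460775 + 5333378) = 1491 - 1/7794153 = 11621082122/7794153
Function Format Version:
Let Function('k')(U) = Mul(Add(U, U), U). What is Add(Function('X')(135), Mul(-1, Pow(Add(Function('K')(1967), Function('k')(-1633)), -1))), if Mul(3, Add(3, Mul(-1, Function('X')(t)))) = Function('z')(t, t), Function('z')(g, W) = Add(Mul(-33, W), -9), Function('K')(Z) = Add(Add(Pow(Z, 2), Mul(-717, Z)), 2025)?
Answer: Rational(11621082122, 7794153) ≈ 1491.0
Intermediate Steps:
Function('K')(Z) = Add(2025, Pow(Z, 2), Mul(-717, Z))
Function('k')(U) = Mul(2, Pow(U, 2)) (Function('k')(U) = Mul(Mul(2, U), U) = Mul(2, Pow(U, 2)))
Function('z')(g, W) = Add(-9, Mul(-33, W))
Function('X')(t) = Add(6, Mul(11, t)) (Function('X')(t) = Add(3, Mul(Rational(-1, 3), Add(-9, Mul(-33, t)))) = Add(3, Add(3, Mul(11, t))) = Add(6, Mul(11, t)))
Add(Function('X')(135), Mul(-1, Pow(Add(Function('K')(1967), Function('k')(-1633)), -1))) = Add(Add(6, Mul(11, 135)), Mul(-1, Pow(Add(Add(2025, Pow(1967, 2), Mul(-717, 1967)), Mul(2, Pow(-1633, 2))), -1))) = Add(Add(6, 1485), Mul(-1, Pow(Add(Add(2025, 3869089, -1410339), Mul(2, 2666689)), -1))) = Add(1491, Mul(-1, Pow(Add(2460775, 5333378), -1))) = Add(1491, Mul(-1, Pow(7794153, -1))) = Add(1491, Mul(-1, Rational(1, 7794153))) = Add(1491, Rational(-1, 7794153)) = Rational(11621082122, 7794153)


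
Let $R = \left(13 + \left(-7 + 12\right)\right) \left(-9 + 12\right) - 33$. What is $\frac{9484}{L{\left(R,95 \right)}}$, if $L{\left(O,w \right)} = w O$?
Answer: $\frac{9484}{1995} \approx 4.7539$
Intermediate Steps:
$R = 21$ ($R = \left(13 + 5\right) 3 - 33 = 18 \cdot 3 - 33 = 54 - 33 = 21$)
$L{\left(O,w \right)} = O w$
$\frac{9484}{L{\left(R,95 \right)}} = \frac{9484}{21 \cdot 95} = \frac{9484}{1995}$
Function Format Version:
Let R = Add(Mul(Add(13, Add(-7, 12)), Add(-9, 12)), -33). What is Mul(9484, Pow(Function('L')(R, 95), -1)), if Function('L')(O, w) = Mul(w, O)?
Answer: Rational(9484, 1995) ≈ 4.7539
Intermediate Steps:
R = 21 (R = Add(Mul(Add(13, 5), 3), -33) = Add(Mul(18, 3), -33) = Add(54, -33) = 21)
Function('L')(O, w) = Mul(O, w)
Mul(9484, Pow(Function('L')(R, 95), -1)) = Mul(9484, Pow(Mul(21, 95), -1)) = Mul(9484, Pow(1995, -1)) = Mul(9484, Rational(1, 1995)) = Rational(9484, 1995)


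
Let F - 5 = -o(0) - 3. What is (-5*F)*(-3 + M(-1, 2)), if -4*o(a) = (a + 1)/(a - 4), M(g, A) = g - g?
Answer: 465/16 ≈ 29.063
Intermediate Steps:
M(g, A) = 0
o(a) = -(1 + a)/(4*(-4 + a)) (o(a) = -(a + 1)/(4*(a - 4)) = -(1 + a)/(4*(-4 + a)))
F = 31/16 (F = 5 + (-(-1 - 1*0)/(4*(-4 + 0)) - 3) = 5 + (-(-1 + 0)/(4*(-4)) - 3) = 5 + (-(-1)*(-1)/(4*4) - 3) = 5 + (-1*1/16 - 3) = 5 + (-1/16 - 3) = 5 - 49/16 = 31/16 ≈ 1.9375)
(-5*F)*(-3 + M(-1, 2)) = (-5*31/16)*(-3 + 0) = -155/16*(-3) = 465/16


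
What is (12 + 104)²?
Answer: 13456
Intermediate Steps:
(12 + 104)² = 116² = 13456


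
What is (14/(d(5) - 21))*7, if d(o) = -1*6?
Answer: -98/27 ≈ -3.6296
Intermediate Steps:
d(o) = -6
(14/(d(5) - 21))*7 = (14/(-6 - 21))*7 = (14/(-27))*7 = -1/27*14*7 = -14/27*7 = -98/27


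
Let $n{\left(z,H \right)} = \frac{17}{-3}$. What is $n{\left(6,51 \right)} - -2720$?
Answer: $\frac{8143}{3} \approx 2714.3$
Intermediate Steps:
$n{\left(z,H \right)} = - \frac{17}{3}$ ($n{\left(z,H \right)} = 17 \left(- \frac{1}{3}\right) = - \frac{17}{3}$)
$n{\left(6,51 \right)} - -2720 = - \frac{17}{3} - -2720 = - \frac{17}{3} + 2720 = \frac{8143}{3}$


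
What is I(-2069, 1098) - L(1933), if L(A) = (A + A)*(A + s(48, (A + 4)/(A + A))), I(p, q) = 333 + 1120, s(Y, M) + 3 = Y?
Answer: -7645495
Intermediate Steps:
s(Y, M) = -3 + Y
I(p, q) = 1453
L(A) = 2*A*(45 + A) (L(A) = (A + A)*(A + (-3 + 48)) = (2*A)*(A + 45) = (2*A)*(45 + A) = 2*A*(45 + A))
I(-2069, 1098) - L(1933) = 1453 - 2*1933*(45 + 1933) = 1453 - 2*1933*1978 = 1453 - 1*7646948 = 1453 - 7646948 = -7645495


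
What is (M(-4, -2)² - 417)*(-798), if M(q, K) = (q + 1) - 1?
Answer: 319998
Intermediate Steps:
M(q, K) = q (M(q, K) = (1 + q) - 1 = q)
(M(-4, -2)² - 417)*(-798) = ((-4)² - 417)*(-798) = (16 - 417)*(-798) = -401*(-798) = 319998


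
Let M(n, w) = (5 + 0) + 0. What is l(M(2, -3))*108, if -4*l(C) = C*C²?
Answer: -3375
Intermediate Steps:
M(n, w) = 5 (M(n, w) = 5 + 0 = 5)
l(C) = -C³/4 (l(C) = -C*C²/4 = -C³/4)
l(M(2, -3))*108 = -¼*5³*108 = -¼*125*108 = -125/4*108 = -3375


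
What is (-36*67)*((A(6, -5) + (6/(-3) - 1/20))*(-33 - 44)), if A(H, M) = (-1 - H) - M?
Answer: -3760911/5 ≈ -7.5218e+5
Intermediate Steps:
A(H, M) = -1 - H - M
(-36*67)*((A(6, -5) + (6/(-3) - 1/20))*(-33 - 44)) = (-36*67)*(((-1 - 1*6 - 1*(-5)) + (6/(-3) - 1/20))*(-33 - 44)) = -2412*((-1 - 6 + 5) + (6*(-⅓) - 1*1/20))*(-77) = -2412*(-2 + (-2 - 1/20))*(-77) = -2412*(-2 - 41/20)*(-77) = -(-48843)*(-77)/5 = -2412*6237/20 = -3760911/5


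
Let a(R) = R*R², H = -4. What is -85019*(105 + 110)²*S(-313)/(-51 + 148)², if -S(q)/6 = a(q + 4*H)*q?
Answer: 262830761941512430050/9409 ≈ 2.7934e+16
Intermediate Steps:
a(R) = R³
S(q) = -6*q*(-16 + q)³ (S(q) = -6*(q + 4*(-4))³*q = -6*(q - 16)³*q = -6*(-16 + q)³*q = -6*q*(-16 + q)³)
-85019*(105 + 110)²*S(-313)/(-51 + 148)² = -85019*1878*(-16 - 313)³*(105 + 110)²/(-51 + 148)² = -85019/((97/215)²/((-6*(-313)*(-329)³))) = -85019/((97*(1/215))²/((-6*(-313)*(-35611289)))) = -85019/((97/215)²/(-66878000742)) = -85019/((9409/46225)*(-1/66878000742)) = -85019/(-9409/3091435584298950) = -85019*(-3091435584298950/9409) = 262830761941512430050/9409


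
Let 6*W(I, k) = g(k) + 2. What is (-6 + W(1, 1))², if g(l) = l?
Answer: 121/4 ≈ 30.250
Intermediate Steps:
W(I, k) = ⅓ + k/6 (W(I, k) = (k + 2)/6 = (2 + k)/6 = ⅓ + k/6)
(-6 + W(1, 1))² = (-6 + (⅓ + (⅙)*1))² = (-6 + (⅓ + ⅙))² = (-6 + ½)² = (-11/2)² = 121/4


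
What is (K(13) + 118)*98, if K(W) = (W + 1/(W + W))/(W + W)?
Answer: 3925243/338 ≈ 11613.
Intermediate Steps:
K(W) = (W + 1/(2*W))/(2*W) (K(W) = (W + 1/(2*W))/((2*W)) = (W + 1/(2*W))*(1/(2*W)) = (W + 1/(2*W))/(2*W))
(K(13) + 118)*98 = ((½ + (¼)/13²) + 118)*98 = ((½ + (¼)*(1/169)) + 118)*98 = ((½ + 1/676) + 118)*98 = (339/676 + 118)*98 = (80107/676)*98 = 3925243/338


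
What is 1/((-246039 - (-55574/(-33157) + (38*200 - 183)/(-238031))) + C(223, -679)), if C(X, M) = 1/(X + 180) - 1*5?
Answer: -3180634728401/782581315133259752 ≈ -4.0643e-6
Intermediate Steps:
C(X, M) = -5 + 1/(180 + X) (C(X, M) = 1/(180 + X) - 5 = -5 + 1/(180 + X))
1/((-246039 - (-55574/(-33157) + (38*200 - 183)/(-238031))) + C(223, -679)) = 1/((-246039 - (-55574/(-33157) + (38*200 - 183)/(-238031))) + (-899 - 5*223)/(180 + 223)) = 1/((-246039 - (-55574*(-1/33157) + (7600 - 183)*(-1/238031))) + (-899 - 1115)/403) = 1/((-246039 - (55574/33157 + 7417*(-1/238031))) + (1/403)*(-2014)) = 1/((-246039 - (55574/33157 - 7417/238031)) - 2014/403) = 1/((-246039 - 1*12982409325/7892393867) - 2014/403) = 1/((-246039 - 12982409325/7892393867) - 2014/403) = 1/(-1941849677052138/7892393867 - 2014/403) = 1/(-782581315133259752/3180634728401) = -3180634728401/782581315133259752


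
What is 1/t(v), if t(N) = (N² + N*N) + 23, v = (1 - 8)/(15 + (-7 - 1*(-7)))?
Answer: 225/5273 ≈ 0.042670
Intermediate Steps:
v = -7/15 (v = -7/(15 + (-7 + 7)) = -7/(15 + 0) = -7/15 ≈ -0.46667)
t(N) = 23 + 2*N² (t(N) = (N² + N²) + 23 = 2*N² + 23 = 23 + 2*N²)
1/t(v) = 1/(23 + 2*(-7/15)²) = 1/(23 + 2*(49/225)) = 1/(23 + 98/225) = 1/(5273/225) = 225/5273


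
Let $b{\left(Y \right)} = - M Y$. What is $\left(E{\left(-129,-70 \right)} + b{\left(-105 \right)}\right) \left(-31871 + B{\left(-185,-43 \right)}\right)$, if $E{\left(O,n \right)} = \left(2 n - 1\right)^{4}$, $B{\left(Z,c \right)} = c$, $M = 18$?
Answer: $-12614201611614$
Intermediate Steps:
$E{\left(O,n \right)} = \left(-1 + 2 n\right)^{4}$
$b{\left(Y \right)} = - 18 Y$
$\left(E{\left(-129,-70 \right)} + b{\left(-105 \right)}\right) \left(-31871 + B{\left(-185,-43 \right)}\right) = \left(\left(-1 + 2 \left(-70\right)\right)^{4} - -1890\right) \left(-31871 - 43\right) = \left(\left(-1 - 140\right)^{4} + 1890\right) \left(-31914\right) = \left(\left(-141\right)^{4} + 1890\right) \left(-31914\right) = \left(395254161 + 1890\right) \left(-31914\right) = 395256051 \left(-31914\right) = -12614201611614$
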